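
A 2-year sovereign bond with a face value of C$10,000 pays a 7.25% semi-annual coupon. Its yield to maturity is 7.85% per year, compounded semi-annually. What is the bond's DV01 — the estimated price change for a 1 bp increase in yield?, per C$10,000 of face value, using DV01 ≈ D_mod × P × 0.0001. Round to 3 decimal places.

C$1.805

Periodic yield y = 0.03925.
  t   CF        PV=CF/(1+0.03925)^t    t·PV
  1       362.50       348.8092       348.8092
  2       362.50       335.6355       671.2711
  3       362.50       322.9594       968.8782
  4    10,362.50     8,883.5062    35,534.0249
  Σ                  9,890.9104    37,522.9834
P = 9,890.9104; D_Mac = 3.79368 half-year periods = 1.89684 yrs; D_mod = 1.82520 yrs.
DV01 ≈ 1.82520 × 9,890.9104 × 0.0001 = 1.805291.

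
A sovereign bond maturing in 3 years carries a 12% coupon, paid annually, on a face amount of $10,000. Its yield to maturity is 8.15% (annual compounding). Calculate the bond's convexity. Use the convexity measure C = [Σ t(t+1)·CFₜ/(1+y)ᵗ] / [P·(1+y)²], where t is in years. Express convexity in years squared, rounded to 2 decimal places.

8.92

With y = 0.0815:
  t   CF        PV=CF/(1+0.0815)^t    t·PV        t(t+1)·PV
  1     1,200.00     1,109.5700     1,109.5700       2,219.1401
  2     1,200.00     1,025.9547     2,051.9095       6,155.7284
  3    11,200.00     8,853.9783    26,561.9348     106,247.7391
  Σ                 10,989.5030    29,723.4143     114,622.6076
P = 10,989.5030.
Convexity = Σ t(t+1)·PV / [P·(1+y)²] = 114,622.6076 / (10,989.5030 × 1.169642) = 8.91742.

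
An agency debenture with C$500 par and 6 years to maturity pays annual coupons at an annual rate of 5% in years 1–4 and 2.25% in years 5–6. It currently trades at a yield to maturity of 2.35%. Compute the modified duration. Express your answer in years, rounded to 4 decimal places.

Periodic yield y = 0.0235. First find Macaulay duration:
  t   CF        PV=CF/(1+0.0235)^t    t·PV
  1        25.00        24.4260        24.4260
  2        25.00        23.8652        47.7303
  3        25.00        23.3172        69.9516
  4        25.00        22.7818        91.1273
  5        11.25        10.0164        50.0822
  6       511.25       444.7400     2,668.4403
  Σ                    549.1467     2,951.7577
P = 549.1467; Macaulay duration = 2,951.7577 / 549.1467 = 5.37517 years.
Modified duration = D_Mac / (1 + y) = 5.37517 / 1.0235 = 5.25176 years.

5.2518 years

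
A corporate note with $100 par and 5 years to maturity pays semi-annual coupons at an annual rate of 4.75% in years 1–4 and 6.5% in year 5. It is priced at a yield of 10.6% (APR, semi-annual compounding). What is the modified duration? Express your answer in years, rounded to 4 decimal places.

Periodic yield y = 0.053. First find Macaulay duration:
  t   CF        PV=CF/(1+0.053)^t    t·PV
  1        2.375         2.2555         2.2555
  2        2.375         2.1419         4.2839
  3        2.375         2.0341         6.1024
  4        2.375         1.9317         7.7270
  5        2.375         1.8345         9.1726
  6        2.375         1.7422        10.4531
  7        2.375         1.6545        11.5815
  8        2.375         1.5712        12.5697
  9        3.250         2.0419        18.3768
  10     103.250        61.6036       616.0364
  Σ                     78.8112       698.5588
P = 78.8112; Macaulay duration = 698.5588 / 78.8112 = 8.86370 half-year periods = 4.43185 years.
Modified duration = D_Mac / (1 + y) = 4.43185 / 1.053 = 4.20878 years.

4.2088 years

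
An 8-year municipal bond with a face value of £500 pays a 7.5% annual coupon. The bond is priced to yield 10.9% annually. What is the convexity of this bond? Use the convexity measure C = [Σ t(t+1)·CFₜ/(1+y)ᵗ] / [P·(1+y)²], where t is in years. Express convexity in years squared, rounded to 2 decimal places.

With y = 0.109:
  t   CF        PV=CF/(1+0.109)^t    t·PV        t(t+1)·PV
  1        37.50        33.8142        33.8142          67.6285
  2        37.50        30.4908        60.9815         182.9445
  3        37.50        27.4939        82.4818         329.9270
  4        37.50        24.7916        99.1665         495.8326
  5        37.50        22.3549       111.7747         670.6482
  6        37.50        20.1577       120.9465         846.6254
  7        37.50        18.1765       127.2356       1,017.8844
  8       537.50       234.9233     1,879.3864      16,914.4779
  Σ                    412.2030     2,515.7872      20,525.9685
P = 412.2030.
Convexity = Σ t(t+1)·PV / [P·(1+y)²] = 20,525.9685 / (412.2030 × 1.229881) = 40.48828.

40.49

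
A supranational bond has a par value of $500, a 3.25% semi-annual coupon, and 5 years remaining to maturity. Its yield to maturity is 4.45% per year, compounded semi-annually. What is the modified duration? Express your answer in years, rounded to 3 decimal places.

4.542 years

Periodic yield y = 0.02225. First find Macaulay duration:
  t   CF        PV=CF/(1+0.02225)^t    t·PV
  1        8.125         7.9482         7.9482
  2        8.125         7.7752        15.5503
  3        8.125         7.6059        22.8178
  4        8.125         7.4404        29.7615
  5        8.125         7.2784        36.3922
  6        8.125         7.1200        42.7201
  7        8.125         6.9650        48.7553
  8        8.125         6.8134        54.5075
  9        8.125         6.6651        59.9863
  10     508.125       407.7551     4,077.5507
  Σ                    473.3667     4,395.9897
P = 473.3667; Macaulay duration = 4,395.9897 / 473.3667 = 9.28665 half-year periods = 4.64332 years.
Modified duration = D_Mac / (1 + y) = 4.64332 / 1.02225 = 4.54226 years.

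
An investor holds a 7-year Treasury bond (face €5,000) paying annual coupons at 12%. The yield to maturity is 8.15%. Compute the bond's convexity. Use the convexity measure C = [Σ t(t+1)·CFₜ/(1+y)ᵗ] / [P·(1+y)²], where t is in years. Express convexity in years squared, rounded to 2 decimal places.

32.47

With y = 0.0815:
  t   CF        PV=CF/(1+0.0815)^t    t·PV        t(t+1)·PV
  1       600.00       554.7850       554.7850       1,109.5700
  2       600.00       512.9774     1,025.9547       3,077.8642
  3       600.00       474.3203     1,422.9608       5,691.8432
  4       600.00       438.5763     1,754.3052       8,771.5259
  5       600.00       405.5259     2,027.6297      12,165.7780
  6       600.00       374.9662     2,249.7971      15,748.5799
  7     5,600.00     3,235.9542    22,651.6791     181,213.4329
  Σ                  5,997.1052    31,687.1116     227,778.5940
P = 5,997.1052.
Convexity = Σ t(t+1)·PV / [P·(1+y)²] = 227,778.5940 / (5,997.1052 × 1.169642) = 32.47268.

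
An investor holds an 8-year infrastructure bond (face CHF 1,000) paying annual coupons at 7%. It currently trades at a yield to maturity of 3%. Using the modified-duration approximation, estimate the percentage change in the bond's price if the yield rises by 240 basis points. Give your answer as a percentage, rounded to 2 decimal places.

Periodic yield y = 0.03. Modified duration first:
  t   CF        PV=CF/(1+0.03)^t    t·PV
  1        70.00        67.9612        67.9612
  2        70.00        65.9817       131.9634
  3        70.00        64.0599       192.1797
  4        70.00        62.1941       248.7764
  5        70.00        60.3826       301.9131
  6        70.00        58.6239       351.7434
  7        70.00        56.9164       398.4148
  8     1,070.00       844.6679     6,757.3430
  Σ                  1,280.7877     8,450.2951
P = 1,280.7877; D_Mac = 6.59773 yrs; D_mod = 6.59773/(1+0.03) = 6.40557 yrs.
ΔP/P ≈ -D_mod · Δy = -6.40557 × (+0.024) = -0.153734 = -15.3734%.

-15.37%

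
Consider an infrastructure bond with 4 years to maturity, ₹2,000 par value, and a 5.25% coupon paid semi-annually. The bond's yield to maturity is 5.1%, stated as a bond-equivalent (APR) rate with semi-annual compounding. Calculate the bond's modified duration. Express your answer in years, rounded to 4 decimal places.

3.5697 years

Periodic yield y = 0.0255. First find Macaulay duration:
  t   CF        PV=CF/(1+0.0255)^t    t·PV
  1        52.50        51.1945        51.1945
  2        52.50        49.9215        99.8431
  3        52.50        48.6802       146.0406
  4        52.50        47.4697       189.8789
  5        52.50        46.2893       231.4467
  6        52.50        45.1383       270.8299
  7        52.50        44.0159       308.1113
  8     2,052.50     1,678.0228    13,424.1821
  Σ                  2,010.7323    14,721.5271
P = 2,010.7323; Macaulay duration = 14,721.5271 / 2,010.7323 = 7.32148 half-year periods = 3.66074 years.
Modified duration = D_Mac / (1 + y) = 3.66074 / 1.0255 = 3.56971 years.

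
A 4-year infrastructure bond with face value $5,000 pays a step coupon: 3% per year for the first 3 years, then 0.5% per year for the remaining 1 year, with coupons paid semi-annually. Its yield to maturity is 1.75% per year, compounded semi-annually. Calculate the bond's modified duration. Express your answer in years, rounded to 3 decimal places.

Periodic yield y = 0.00875. First find Macaulay duration:
  t   CF        PV=CF/(1+0.00875)^t    t·PV
  1        75.00        74.3494        74.3494
  2        75.00        73.7045       147.4091
  3        75.00        73.0652       219.1956
  4        75.00        72.4314       289.7257
  5        75.00        71.8032       359.0158
  6        75.00        71.1803       427.0820
  7        12.50        11.7605        82.3234
  8     5,012.50     4,675.0472    37,400.3779
  Σ                  5,123.3418    38,999.4789
P = 5,123.3418; Macaulay duration = 38,999.4789 / 5,123.3418 = 7.61212 half-year periods = 3.80606 years.
Modified duration = D_Mac / (1 + y) = 3.80606 / 1.00875 = 3.77304 years.

3.773 years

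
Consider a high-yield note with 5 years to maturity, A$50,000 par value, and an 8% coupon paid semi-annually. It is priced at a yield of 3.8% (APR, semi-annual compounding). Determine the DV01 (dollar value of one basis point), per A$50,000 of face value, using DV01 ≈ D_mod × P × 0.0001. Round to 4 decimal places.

Periodic yield y = 0.019.
  t   CF        PV=CF/(1+0.019)^t    t·PV
  1     2,000.00     1,962.7085     1,962.7085
  2     2,000.00     1,926.1124     3,852.2248
  3     2,000.00     1,890.1986     5,670.5959
  4     2,000.00     1,854.9545     7,419.8180
  5     2,000.00     1,820.3675     9,101.8376
  6     2,000.00     1,786.4254    10,718.5526
  7     2,000.00     1,753.1162    12,271.8135
  8     2,000.00     1,720.4281    13,763.4247
  9     2,000.00     1,688.3494    15,195.1450
  10   52,000.00    43,078.5923   430,785.9234
  Σ                 59,481.2531   510,742.0439
P = 59,481.2531; D_Mac = 8.58661 half-year periods = 4.29330 yrs; D_mod = 4.21325 yrs.
DV01 ≈ 4.21325 × 59,481.2531 × 0.0001 = 25.060944.

A$25.0609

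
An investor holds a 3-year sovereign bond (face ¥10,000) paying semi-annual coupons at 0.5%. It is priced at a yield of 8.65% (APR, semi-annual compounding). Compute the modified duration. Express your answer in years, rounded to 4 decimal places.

Periodic yield y = 0.04325. First find Macaulay duration:
  t   CF        PV=CF/(1+0.04325)^t    t·PV
  1        25.00        23.9636        23.9636
  2        25.00        22.9701        45.9402
  3        25.00        22.0178        66.0535
  4        25.00        21.1051        84.4202
  5        25.00        20.2301       101.1505
  6    10,025.00     7,775.9601    46,655.7603
  Σ                  7,886.2467    46,977.2884
P = 7,886.2467; Macaulay duration = 46,977.2884 / 7,886.2467 = 5.95686 half-year periods = 2.97843 years.
Modified duration = D_Mac / (1 + y) = 2.97843 / 1.04325 = 2.85495 years.

2.8550 years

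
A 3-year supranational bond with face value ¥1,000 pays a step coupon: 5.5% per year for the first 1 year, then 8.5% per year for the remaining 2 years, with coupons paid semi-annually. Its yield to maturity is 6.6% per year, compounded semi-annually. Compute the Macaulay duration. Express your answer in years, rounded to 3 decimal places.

2.774 years

Periodic yield y = 0.033. Discount each cash flow and weight by its period:
  t   CF        PV=CF/(1+0.033)^t    t·PV
  1        27.50        26.6215        26.6215
  2        27.50        25.7710        51.5421
  3        42.50        38.5556       115.6669
  4        42.50        37.3240       149.2958
  5        42.50        36.1316       180.6581
  6     1,042.50       857.9740     5,147.8441
  Σ                  1,022.3778     5,671.6285
Price P = Σ PV = 1,022.3778.
Macaulay duration = Σ(t·PV) / P = 5,671.6285 / 1,022.3778 = 5.54749 half-year periods.
In years: 5.54749 / 2 = 2.77374 years.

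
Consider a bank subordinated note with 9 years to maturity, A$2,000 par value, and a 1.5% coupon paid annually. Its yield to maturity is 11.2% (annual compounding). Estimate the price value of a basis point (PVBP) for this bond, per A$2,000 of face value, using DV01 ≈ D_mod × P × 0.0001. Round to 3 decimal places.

A$0.686

Periodic yield y = 0.112.
  t   CF        PV=CF/(1+0.112)^t    t·PV
  1        30.00        26.9784        26.9784
  2        30.00        24.2612        48.5223
  3        30.00        21.8176        65.4528
  4        30.00        19.6201        78.4806
  5        30.00        17.6440        88.2201
  6        30.00        15.8669        95.2015
  7        30.00        14.2688        99.8817
  8        30.00        12.8317       102.6533
  9     2,030.00       780.8236     7,027.4127
  Σ                    934.1124     7,632.8034
P = 934.1124; D_Mac = 8.17118 yrs; D_mod = 7.34819 yrs.
DV01 ≈ 7.34819 × 934.1124 × 0.0001 = 0.686403.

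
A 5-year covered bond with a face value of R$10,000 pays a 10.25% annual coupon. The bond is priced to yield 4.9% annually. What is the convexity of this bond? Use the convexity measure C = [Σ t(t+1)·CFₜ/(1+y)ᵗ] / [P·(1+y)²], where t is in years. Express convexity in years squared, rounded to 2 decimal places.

With y = 0.049:
  t   CF        PV=CF/(1+0.049)^t    t·PV        t(t+1)·PV
  1     1,025.00       977.1211       977.1211       1,954.2421
  2     1,025.00       931.4786     1,862.9572       5,588.8717
  3     1,025.00       887.9682     2,663.9045      10,655.6181
  4     1,025.00       846.4902     3,385.9606      16,929.8031
  5    11,025.00     8,679.6289    43,398.1445     260,388.8670
  Σ                 12,322.6869    52,288.0880     295,517.4021
P = 12,322.6869.
Convexity = Σ t(t+1)·PV / [P·(1+y)²] = 295,517.4021 / (12,322.6869 × 1.100401) = 21.79348.

21.79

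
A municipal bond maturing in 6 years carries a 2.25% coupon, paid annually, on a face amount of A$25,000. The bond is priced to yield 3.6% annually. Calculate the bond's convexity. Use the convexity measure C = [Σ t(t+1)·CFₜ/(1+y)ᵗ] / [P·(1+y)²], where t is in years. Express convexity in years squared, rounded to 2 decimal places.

36.23

With y = 0.036:
  t   CF        PV=CF/(1+0.036)^t    t·PV        t(t+1)·PV
  1       562.50       542.9537       542.9537       1,085.9073
  2       562.50       524.0866     1,048.1731       3,144.5193
  3       562.50       505.8751     1,517.6252       6,070.5006
  4       562.50       488.2964     1,953.1855       9,765.9276
  5       562.50       471.3286     2,356.6428      14,139.8566
  6    25,562.50    20,674.9655   124,049.7928     868,348.5497
  Σ                 23,207.5057   131,468.3730     902,555.2612
P = 23,207.5057.
Convexity = Σ t(t+1)·PV / [P·(1+y)²] = 902,555.2612 / (23,207.5057 × 1.073296) = 36.23480.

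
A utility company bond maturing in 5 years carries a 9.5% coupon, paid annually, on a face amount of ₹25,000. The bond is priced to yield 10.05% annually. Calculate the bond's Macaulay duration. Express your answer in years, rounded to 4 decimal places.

Periodic yield y = 0.1005. Discount each cash flow and weight by its year:
  t   CF        PV=CF/(1+0.1005)^t    t·PV
  1     2,375.00     2,158.1100     2,158.1100
  2     2,375.00     1,961.0268     3,922.0535
  3     2,375.00     1,781.9416     5,345.8249
  4     2,375.00     1,619.2109     6,476.8437
  5    27,375.00    16,959.1427    84,795.7133
  Σ                 24,479.4319   102,698.5454
Price P = Σ PV = 24,479.4319.
Macaulay duration = Σ(t·PV) / P = 102,698.5454 / 24,479.4319 = 4.19530 years.

4.1953 years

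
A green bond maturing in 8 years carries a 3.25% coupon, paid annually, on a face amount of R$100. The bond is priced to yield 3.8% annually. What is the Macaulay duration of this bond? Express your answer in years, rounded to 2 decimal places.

7.15 years

Periodic yield y = 0.038. Discount each cash flow and weight by its year:
  t   CF        PV=CF/(1+0.038)^t    t·PV
  1         3.25         3.1310         3.1310
  2         3.25         3.0164         6.0328
  3         3.25         2.9060         8.7179
  4         3.25         2.7996        11.1983
  5         3.25         2.6971        13.4855
  6         3.25         2.5984        15.5902
  7         3.25         2.5032        17.5227
  8       103.25        76.6145       612.9164
  Σ                     96.2662       688.5947
Price P = Σ PV = 96.2662.
Macaulay duration = Σ(t·PV) / P = 688.5947 / 96.2662 = 7.15303 years.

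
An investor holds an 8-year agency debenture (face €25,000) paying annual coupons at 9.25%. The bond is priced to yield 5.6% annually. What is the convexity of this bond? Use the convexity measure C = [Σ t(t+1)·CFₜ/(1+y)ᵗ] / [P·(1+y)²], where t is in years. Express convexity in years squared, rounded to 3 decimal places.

With y = 0.056:
  t   CF        PV=CF/(1+0.056)^t    t·PV        t(t+1)·PV
  1     2,312.50     2,189.8674     2,189.8674       4,379.7348
  2     2,312.50     2,073.7381     4,147.4762      12,442.4285
  3     2,312.50     1,963.7671     5,891.3014      23,565.2056
  4     2,312.50     1,859.6280     7,438.5119      37,192.5593
  5     2,312.50     1,761.0113     8,805.0567      52,830.3399
  6     2,312.50     1,667.6244    10,005.7462      70,040.2234
  7     2,312.50     1,579.1897    11,054.3282      88,434.6255
  8    27,312.50    17,662.4160   141,299.3278   1,271,693.9500
  Σ                 30,757.2420   190,831.6157   1,560,579.0671
P = 30,757.2420.
Convexity = Σ t(t+1)·PV / [P·(1+y)²] = 1,560,579.0671 / (30,757.2420 × 1.115136) = 45.49991.

45.500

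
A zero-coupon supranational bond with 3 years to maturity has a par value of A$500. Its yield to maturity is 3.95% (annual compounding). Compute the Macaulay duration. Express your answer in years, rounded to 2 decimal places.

3.00 years

A zero-coupon bond has a single cash flow at maturity, so its Macaulay duration equals its maturity: 3 years.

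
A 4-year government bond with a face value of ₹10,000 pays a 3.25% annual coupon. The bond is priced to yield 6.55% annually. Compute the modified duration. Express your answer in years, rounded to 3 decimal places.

Periodic yield y = 0.0655. First find Macaulay duration:
  t   CF        PV=CF/(1+0.0655)^t    t·PV
  1       325.00       305.0211       305.0211
  2       325.00       286.2704       572.5408
  3       325.00       268.6724       806.0171
  4    10,325.00     8,010.8065    32,043.2262
  Σ                  8,870.7704    33,726.8052
P = 8,870.7704; Macaulay duration = 33,726.8052 / 8,870.7704 = 3.80202 years.
Modified duration = D_Mac / (1 + y) = 3.80202 / 1.0655 = 3.56829 years.

3.568 years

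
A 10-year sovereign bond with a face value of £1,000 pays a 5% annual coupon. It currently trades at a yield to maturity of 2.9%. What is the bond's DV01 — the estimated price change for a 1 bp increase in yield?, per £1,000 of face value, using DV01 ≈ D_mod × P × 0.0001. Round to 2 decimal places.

Periodic yield y = 0.029.
  t   CF        PV=CF/(1+0.029)^t    t·PV
  1        50.00        48.5909        48.5909
  2        50.00        47.2214        94.4429
  3        50.00        45.8906       137.6718
  4        50.00        44.5973       178.3892
  5        50.00        43.3404       216.7021
  6        50.00        42.1190       252.7138
  7        50.00        40.9319       286.5236
  8        50.00        39.7784       318.2270
  9        50.00        38.6573       347.9158
  10    1,050.00       788.9247     7,889.2470
  Σ                  1,180.0519     9,770.4241
P = 1,180.0519; D_Mac = 8.27966 yrs; D_mod = 8.04631 yrs.
DV01 ≈ 8.04631 × 1,180.0519 × 0.0001 = 0.949507.

£0.95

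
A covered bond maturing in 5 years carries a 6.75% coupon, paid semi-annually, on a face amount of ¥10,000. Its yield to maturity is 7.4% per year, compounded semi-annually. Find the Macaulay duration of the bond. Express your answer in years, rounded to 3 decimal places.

Periodic yield y = 0.037. Discount each cash flow and weight by its period:
  t   CF        PV=CF/(1+0.037)^t    t·PV
  1       337.50       325.4581       325.4581
  2       337.50       313.8458       627.6915
  3       337.50       302.6478       907.9434
  4       337.50       291.8494     1,167.3975
  5       337.50       281.4362     1,407.1811
  6       337.50       271.3946     1,628.3677
  7       337.50       261.7113     1,831.9791
  8       337.50       252.3735     2,018.9879
  9       337.50       243.3688     2,190.3195
  10   10,337.50     7,188.3292    71,883.2921
  Σ                  9,732.4147    83,988.6179
Price P = Σ PV = 9,732.4147.
Macaulay duration = Σ(t·PV) / P = 83,988.6179 / 9,732.4147 = 8.62978 half-year periods.
In years: 8.62978 / 2 = 4.31489 years.

4.315 years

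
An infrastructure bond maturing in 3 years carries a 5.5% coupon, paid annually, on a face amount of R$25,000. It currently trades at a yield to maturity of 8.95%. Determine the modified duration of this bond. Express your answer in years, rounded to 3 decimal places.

2.605 years

Periodic yield y = 0.0895. First find Macaulay duration:
  t   CF        PV=CF/(1+0.0895)^t    t·PV
  1     1,375.00     1,262.0468     1,262.0468
  2     1,375.00     1,158.3725     2,316.7449
  3    26,375.00    20,394.3921    61,183.1763
  Σ                 22,814.8114    64,761.9680
P = 22,814.8114; Macaulay duration = 64,761.9680 / 22,814.8114 = 2.83859 years.
Modified duration = D_Mac / (1 + y) = 2.83859 / 1.0895 = 2.60541 years.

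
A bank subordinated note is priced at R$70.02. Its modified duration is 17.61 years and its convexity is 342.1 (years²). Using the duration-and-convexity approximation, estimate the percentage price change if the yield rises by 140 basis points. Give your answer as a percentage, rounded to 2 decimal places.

-21.30%

Duration effect: -D_mod·Δy = -17.61 × (+0.014) = -0.246540
Convexity effect: ½·C·(Δy)² = 0.5 × 342.1 × (0.014)² = +0.0335258
ΔP/P ≈ -0.246540 + 0.0335258 = -0.2130142
= -21.30142%.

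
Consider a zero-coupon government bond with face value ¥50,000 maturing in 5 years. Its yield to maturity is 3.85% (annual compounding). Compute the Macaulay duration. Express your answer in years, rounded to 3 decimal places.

A zero-coupon bond has a single cash flow at maturity, so its Macaulay duration equals its maturity: 5 years.

5.000 years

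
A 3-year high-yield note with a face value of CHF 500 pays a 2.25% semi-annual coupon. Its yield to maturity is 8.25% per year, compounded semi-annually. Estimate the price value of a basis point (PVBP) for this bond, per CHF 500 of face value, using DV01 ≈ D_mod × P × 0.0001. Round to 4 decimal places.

Periodic yield y = 0.04125.
  t   CF        PV=CF/(1+0.04125)^t    t·PV
  1        5.625         5.4022         5.4022
  2        5.625         5.1881        10.3763
  3        5.625         4.9826        14.9479
  4        5.625         4.7852        19.1409
  5        5.625         4.5957        22.9783
  6      505.625       396.7331     2,380.3987
  Σ                    421.6869     2,453.2442
P = 421.6869; D_Mac = 5.81769 half-year periods = 2.90885 yrs; D_mod = 2.79361 yrs.
DV01 ≈ 2.79361 × 421.6869 × 0.0001 = 0.117803.

CHF 0.1178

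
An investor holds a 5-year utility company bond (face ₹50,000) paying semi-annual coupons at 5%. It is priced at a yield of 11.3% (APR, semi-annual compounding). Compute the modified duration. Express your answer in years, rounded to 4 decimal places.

4.1590 years

Periodic yield y = 0.0565. First find Macaulay duration:
  t   CF        PV=CF/(1+0.0565)^t    t·PV
  1     1,250.00     1,183.1519     1,183.1519
  2     1,250.00     1,119.8788     2,239.7575
  3     1,250.00     1,059.9894     3,179.9681
  4     1,250.00     1,003.3028     4,013.2110
  5     1,250.00       949.6477     4,748.2383
  6     1,250.00       898.8620     5,393.1718
  7     1,250.00       850.7922     5,955.5454
  8     1,250.00       805.2931     6,442.3452
  9     1,250.00       762.2273     6,860.0457
  10   51,250.00    29,580.0467   295,800.4674
  Σ                 38,213.1918   335,815.9024
P = 38,213.1918; Macaulay duration = 335,815.9024 / 38,213.1918 = 8.78796 half-year periods = 4.39398 years.
Modified duration = D_Mac / (1 + y) = 4.39398 / 1.0565 = 4.15900 years.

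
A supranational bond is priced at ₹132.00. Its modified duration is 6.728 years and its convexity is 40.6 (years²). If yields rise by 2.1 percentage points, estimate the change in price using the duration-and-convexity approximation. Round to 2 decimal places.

-₹17.47

Duration effect: -D_mod·Δy = -6.728 × (+0.021) = -0.141288
Convexity effect: ½·C·(Δy)² = 0.5 × 40.6 × (0.021)² = +0.0089523
ΔP/P ≈ -0.141288 + 0.0089523 = -0.1323357
ΔP ≈ 132.00 × (-0.1323357) = -17.4683124.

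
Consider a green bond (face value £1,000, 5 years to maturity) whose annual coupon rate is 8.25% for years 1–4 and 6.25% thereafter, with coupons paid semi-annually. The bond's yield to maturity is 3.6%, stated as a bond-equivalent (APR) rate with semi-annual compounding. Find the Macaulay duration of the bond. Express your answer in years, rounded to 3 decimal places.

Periodic yield y = 0.018. Discount each cash flow and weight by its period:
  t   CF        PV=CF/(1+0.018)^t    t·PV
  1        41.25        40.5206        40.5206
  2        41.25        39.8042        79.6083
  3        41.25        39.1003       117.3010
  4        41.25        38.4090       153.6359
  5        41.25        37.7298       188.6492
  6        41.25        37.0627       222.3763
  7        41.25        36.4074       254.8517
  8        41.25        35.7636       286.1091
  9        31.25        26.6146       239.5314
  10    1,031.25       862.7524     8,627.5241
  Σ                  1,194.1647    10,210.1079
Price P = Σ PV = 1,194.1647.
Macaulay duration = Σ(t·PV) / P = 10,210.1079 / 1,194.1647 = 8.55000 half-year periods.
In years: 8.55000 / 2 = 4.27500 years.

4.275 years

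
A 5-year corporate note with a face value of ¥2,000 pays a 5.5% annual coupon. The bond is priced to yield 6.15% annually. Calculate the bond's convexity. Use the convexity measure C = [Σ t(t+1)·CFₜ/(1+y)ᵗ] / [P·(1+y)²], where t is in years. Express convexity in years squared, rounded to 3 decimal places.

23.082

With y = 0.0615:
  t   CF        PV=CF/(1+0.0615)^t    t·PV        t(t+1)·PV
  1       110.00       103.6269       103.6269         207.2539
  2       110.00        97.6231       195.2462         585.7387
  3       110.00        91.9671       275.9014       1,103.6057
  4       110.00        86.6389       346.5554       1,732.7770
  5     2,110.00     1,565.6059     7,828.0297      46,968.1785
  Σ                  1,945.4620     8,749.3598      50,597.5538
P = 1,945.4620.
Convexity = Σ t(t+1)·PV / [P·(1+y)²] = 50,597.5538 / (1,945.4620 × 1.126782) = 23.08165.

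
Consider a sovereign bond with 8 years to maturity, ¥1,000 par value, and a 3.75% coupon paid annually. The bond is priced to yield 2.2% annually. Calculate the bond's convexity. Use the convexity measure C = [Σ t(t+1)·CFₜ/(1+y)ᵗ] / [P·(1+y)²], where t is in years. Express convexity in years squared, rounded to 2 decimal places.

58.82

With y = 0.022:
  t   CF        PV=CF/(1+0.022)^t    t·PV        t(t+1)·PV
  1        37.50        36.6928        36.6928          73.3855
  2        37.50        35.9029        71.8058         215.4174
  3        37.50        35.1300       105.3901         421.5604
  4        37.50        34.3738       137.4952         687.4762
  5        37.50        33.6339       168.1693       1,009.0160
  6        37.50        32.9098       197.4591       1,382.2137
  7        37.50        32.2014       225.4099       1,803.2794
  8     1,037.50       871.7279     6,973.8231      62,764.4078
  Σ                  1,112.5725     7,916.2453      68,356.7564
P = 1,112.5725.
Convexity = Σ t(t+1)·PV / [P·(1+y)²] = 68,356.7564 / (1,112.5725 × 1.044484) = 58.82356.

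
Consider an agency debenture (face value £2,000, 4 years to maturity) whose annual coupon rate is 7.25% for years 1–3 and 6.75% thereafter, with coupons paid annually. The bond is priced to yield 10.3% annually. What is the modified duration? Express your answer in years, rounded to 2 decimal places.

Periodic yield y = 0.103. First find Macaulay duration:
  t   CF        PV=CF/(1+0.103)^t    t·PV
  1       145.00       131.4597       131.4597
  2       145.00       119.1837       238.3675
  3       145.00       108.0542       324.1625
  4     2,135.00     1,442.4336     5,769.7344
  Σ                  1,801.1311     6,463.7240
P = 1,801.1311; Macaulay duration = 6,463.7240 / 1,801.1311 = 3.58870 years.
Modified duration = D_Mac / (1 + y) = 3.58870 / 1.103 = 3.25358 years.

3.25 years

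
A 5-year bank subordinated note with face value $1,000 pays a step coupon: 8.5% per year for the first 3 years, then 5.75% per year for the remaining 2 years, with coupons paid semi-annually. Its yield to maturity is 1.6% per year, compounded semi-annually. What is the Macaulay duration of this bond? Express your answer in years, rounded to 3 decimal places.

Periodic yield y = 0.008. Discount each cash flow and weight by its period:
  t   CF        PV=CF/(1+0.008)^t    t·PV
  1        42.50        42.1627        42.1627
  2        42.50        41.8281        83.6561
  3        42.50        41.4961       124.4883
  4        42.50        41.1668       164.6671
  5        42.50        40.8401       204.2003
  6        42.50        40.5159       243.0955
  7        28.75        27.1903       190.3322
  8        28.75        26.9745       215.7961
  9        28.75        26.7604       240.8439
  10    1,028.75       949.9583     9,499.5827
  Σ                  1,278.8931    11,008.8248
Price P = Σ PV = 1,278.8931.
Macaulay duration = Σ(t·PV) / P = 11,008.8248 / 1,278.8931 = 8.60809 half-year periods.
In years: 8.60809 / 2 = 4.30404 years.

4.304 years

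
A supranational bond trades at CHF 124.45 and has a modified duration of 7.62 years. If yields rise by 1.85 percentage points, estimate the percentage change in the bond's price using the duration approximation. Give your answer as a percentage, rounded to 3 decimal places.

Duration approximation: ΔP/P ≈ -D_mod · Δy = -7.62 × (+0.0185) = -0.140970.
As a percentage: -14.0970%.

-14.097%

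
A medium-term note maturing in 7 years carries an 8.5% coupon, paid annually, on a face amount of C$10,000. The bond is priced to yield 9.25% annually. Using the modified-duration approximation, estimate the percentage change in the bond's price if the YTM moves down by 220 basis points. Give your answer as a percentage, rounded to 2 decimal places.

Periodic yield y = 0.0925. Modified duration first:
  t   CF        PV=CF/(1+0.0925)^t    t·PV
  1       850.00       778.0320       778.0320
  2       850.00       712.1575     1,424.3149
  3       850.00       651.8604     1,955.5812
  4       850.00       596.6685     2,386.6742
  5       850.00       546.1497     2,730.7485
  6       850.00       499.9082     2,999.4491
  7    10,850.00     5,840.8980    40,886.2857
  Σ                  9,625.6743    53,161.0856
P = 9,625.6743; D_Mac = 5.52284 yrs; D_mod = 5.52284/(1+0.0925) = 5.05523 yrs.
ΔP/P ≈ -D_mod · Δy = -5.05523 × (-0.022) = +0.111215 = +11.1215%.

+11.12%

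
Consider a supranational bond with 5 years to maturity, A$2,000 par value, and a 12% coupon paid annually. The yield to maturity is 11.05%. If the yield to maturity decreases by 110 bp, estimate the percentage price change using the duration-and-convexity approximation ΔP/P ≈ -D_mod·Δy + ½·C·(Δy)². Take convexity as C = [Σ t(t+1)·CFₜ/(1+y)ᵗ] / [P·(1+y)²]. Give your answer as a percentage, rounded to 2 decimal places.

With y = 0.1105:
  t   CF        PV=CF/(1+0.1105)^t    t·PV        t(t+1)·PV
  1       240.00       216.1189       216.1189         432.2377
  2       240.00       194.6140       389.2280       1,167.6841
  3       240.00       175.2490       525.7470       2,102.9880
  4       240.00       157.8109       631.2436       3,156.2180
  5     2,240.00     1,326.3410     6,631.7051      39,790.2308
  Σ                  2,070.1338     8,394.0426      46,649.3586
P = 2,070.1338; D_Mac = 4.05483 yrs; D_mod = 3.65136 yrs; C = 18.27301.
Duration effect: -3.65136 × (-0.011) = +0.040165
Convexity effect: 0.5 × 18.27301 × (-0.011)² = +0.0011055
ΔP/P ≈ +0.040165 + 0.0011055 = +0.041270 = +4.1270%.

+4.13%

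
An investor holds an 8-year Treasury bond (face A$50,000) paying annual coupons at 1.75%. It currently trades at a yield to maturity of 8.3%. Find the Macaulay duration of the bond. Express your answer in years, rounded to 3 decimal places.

Periodic yield y = 0.083. Discount each cash flow and weight by its year:
  t   CF        PV=CF/(1+0.083)^t    t·PV
  1       875.00       807.9409       807.9409
  2       875.00       746.0211     1,492.0423
  3       875.00       688.8469     2,066.5406
  4       875.00       636.0543     2,544.2174
  5       875.00       587.3078     2,936.5390
  6       875.00       542.2971     3,253.7828
  7       875.00       500.7360     3,505.1523
  8    50,875.00    26,882.9404   215,063.5232
  Σ                 31,392.1447   231,669.7386
Price P = Σ PV = 31,392.1447.
Macaulay duration = Σ(t·PV) / P = 231,669.7386 / 31,392.1447 = 7.37986 years.

7.380 years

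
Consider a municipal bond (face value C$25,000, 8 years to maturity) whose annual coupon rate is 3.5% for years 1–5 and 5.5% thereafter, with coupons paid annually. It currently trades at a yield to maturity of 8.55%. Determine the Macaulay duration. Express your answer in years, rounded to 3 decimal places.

6.920 years

Periodic yield y = 0.0855. Discount each cash flow and weight by its year:
  t   CF        PV=CF/(1+0.0855)^t    t·PV
  1       875.00       806.0801       806.0801
  2       875.00       742.5888     1,485.1776
  3       875.00       684.0984     2,052.2952
  4       875.00       630.2150     2,520.8600
  5       875.00       580.5758     2,902.8789
  6     1,375.00       840.4729     5,042.8376
  7     1,375.00       774.2726     5,419.9084
  8    26,375.00    13,682.1342   109,457.0736
  Σ                 18,740.4379   129,687.1115
Price P = Σ PV = 18,740.4379.
Macaulay duration = Σ(t·PV) / P = 129,687.1115 / 18,740.4379 = 6.92018 years.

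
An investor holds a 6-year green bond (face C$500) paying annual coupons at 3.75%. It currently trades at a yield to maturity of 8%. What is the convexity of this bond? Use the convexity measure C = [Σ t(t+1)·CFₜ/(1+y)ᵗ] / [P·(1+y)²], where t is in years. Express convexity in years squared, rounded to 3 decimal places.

With y = 0.08:
  t   CF        PV=CF/(1+0.08)^t    t·PV        t(t+1)·PV
  1        18.75        17.3611        17.3611          34.7222
  2        18.75        16.0751        32.1502          96.4506
  3        18.75        14.8844        44.6531         178.6123
  4        18.75        13.7818        55.1272         275.6362
  5        18.75        12.7609        63.8047         382.8280
  6       518.75       326.9005     1,961.4030      13,729.8207
  Σ                    401.7638     2,174.4993      14,698.0701
P = 401.7638.
Convexity = Σ t(t+1)·PV / [P·(1+y)²] = 14,698.0701 / (401.7638 × 1.166400) = 31.36476.

31.365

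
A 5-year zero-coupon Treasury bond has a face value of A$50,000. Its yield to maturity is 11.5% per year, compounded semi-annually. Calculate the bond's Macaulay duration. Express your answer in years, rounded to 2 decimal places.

A zero-coupon bond has a single cash flow at maturity, so its Macaulay duration equals its maturity: 5 years.
(Equivalently: 10 semi-annual periods ÷ 2 = 5 years.)

5.00 years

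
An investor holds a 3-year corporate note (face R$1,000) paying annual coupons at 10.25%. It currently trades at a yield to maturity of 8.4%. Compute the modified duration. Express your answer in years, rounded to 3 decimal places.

2.524 years

Periodic yield y = 0.084. First find Macaulay duration:
  t   CF        PV=CF/(1+0.084)^t    t·PV
  1       102.50        94.5572        94.5572
  2       102.50        87.2299       174.4598
  3     1,102.50       865.5472     2,596.6416
  Σ                  1,047.3343     2,865.6585
P = 1,047.3343; Macaulay duration = 2,865.6585 / 1,047.3343 = 2.73615 years.
Modified duration = D_Mac / (1 + y) = 2.73615 / 1.084 = 2.52412 years.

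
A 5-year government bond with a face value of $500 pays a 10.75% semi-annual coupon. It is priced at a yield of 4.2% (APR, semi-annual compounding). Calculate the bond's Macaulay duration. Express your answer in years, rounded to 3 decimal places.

Periodic yield y = 0.021. Discount each cash flow and weight by its period:
  t   CF        PV=CF/(1+0.021)^t    t·PV
  1       26.875        26.3222        26.3222
  2       26.875        25.7808        51.5617
  3       26.875        25.2506        75.7517
  4       26.875        24.7312        98.9249
  5       26.875        24.2225       121.1127
  6       26.875        23.7243       142.3460
  7       26.875        23.2364       162.6546
  8       26.875        22.7584       182.0675
  9       26.875        22.2903       200.6131
  10     526.875       428.0063     4,280.0631
  Σ                    646.3232     5,341.4175
Price P = Σ PV = 646.3232.
Macaulay duration = Σ(t·PV) / P = 5,341.4175 / 646.3232 = 8.26431 half-year periods.
In years: 8.26431 / 2 = 4.13216 years.

4.132 years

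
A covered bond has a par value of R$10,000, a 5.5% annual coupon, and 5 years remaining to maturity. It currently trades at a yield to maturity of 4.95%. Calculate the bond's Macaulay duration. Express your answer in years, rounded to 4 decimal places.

4.5117 years

Periodic yield y = 0.0495. Discount each cash flow and weight by its year:
  t   CF        PV=CF/(1+0.0495)^t    t·PV
  1       550.00       524.0591       524.0591
  2       550.00       499.3417       998.6833
  3       550.00       475.7901     1,427.3702
  4       550.00       453.3493     1,813.3971
  5    10,550.00     8,285.9106    41,429.5532
  Σ                 10,238.4507    46,193.0628
Price P = Σ PV = 10,238.4507.
Macaulay duration = Σ(t·PV) / P = 46,193.0628 / 10,238.4507 = 4.51172 years.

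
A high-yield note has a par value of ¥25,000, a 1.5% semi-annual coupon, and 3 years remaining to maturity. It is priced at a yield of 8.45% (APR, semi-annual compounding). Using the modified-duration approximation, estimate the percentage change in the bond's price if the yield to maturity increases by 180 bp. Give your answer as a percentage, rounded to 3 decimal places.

Periodic yield y = 0.04225. Modified duration first:
  t   CF        PV=CF/(1+0.04225)^t    t·PV
  1       187.50       179.8993       179.8993
  2       187.50       172.6066       345.2133
  3       187.50       165.6096       496.8289
  4       187.50       158.8963       635.5850
  5       187.50       152.4550       762.2751
  6    25,187.50    19,649.5967   117,897.5801
  Σ                 20,479.0635   120,317.3816
P = 20,479.0635; D_Mac = 5.87514 half-year periods = 2.93757 yrs; D_mod = 2.93757/(1+0.04225) = 2.81849 yrs.
ΔP/P ≈ -D_mod · Δy = -2.81849 × (+0.018) = -0.050733 = -5.0733%.

-5.073%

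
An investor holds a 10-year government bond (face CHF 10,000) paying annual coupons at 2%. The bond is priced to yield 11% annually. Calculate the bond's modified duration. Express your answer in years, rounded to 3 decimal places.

7.802 years

Periodic yield y = 0.11. First find Macaulay duration:
  t   CF        PV=CF/(1+0.11)^t    t·PV
  1       200.00       180.1802       180.1802
  2       200.00       162.3245       324.6490
  3       200.00       146.2383       438.7148
  4       200.00       131.7462       526.9848
  5       200.00       118.6903       593.4513
  6       200.00       106.9282       641.5690
  7       200.00        96.3317       674.3218
  8       200.00        86.7853       694.2824
  9       200.00        78.1850       703.6646
  10   10,200.00     3,592.2817    35,922.8168
  Σ                  4,699.6912    40,700.6347
P = 4,699.6912; Macaulay duration = 40,700.6347 / 4,699.6912 = 8.66028 years.
Modified duration = D_Mac / (1 + y) = 8.66028 / 1.11 = 7.80205 years.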